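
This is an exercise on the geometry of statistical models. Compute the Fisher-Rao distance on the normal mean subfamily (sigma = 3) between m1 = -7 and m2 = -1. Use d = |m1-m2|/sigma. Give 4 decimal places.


On the fixed-variance normal subfamily, geodesic distance = |m1-m2|/sigma.
|-7 - -1| = 6.
sigma = 3.
d = 6/3 = 2.0000

2.0000


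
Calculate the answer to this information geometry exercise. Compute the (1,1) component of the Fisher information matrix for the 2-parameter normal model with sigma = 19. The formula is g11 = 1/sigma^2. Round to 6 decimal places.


For the 2-parameter normal family, the Fisher metric has:
  g11 = 1/sigma^2, g22 = 2/sigma^2.
sigma = 19, sigma^2 = 361.
g11 = 0.002770

0.002770


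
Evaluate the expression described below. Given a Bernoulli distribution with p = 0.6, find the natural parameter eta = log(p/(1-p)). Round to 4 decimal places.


Natural parameter for Bernoulli: eta = log(p/(1-p)).
p = 0.6, 1-p = 0.4.
p/(1-p) = 1.5.
eta = log(1.5) = 0.4055

0.4055


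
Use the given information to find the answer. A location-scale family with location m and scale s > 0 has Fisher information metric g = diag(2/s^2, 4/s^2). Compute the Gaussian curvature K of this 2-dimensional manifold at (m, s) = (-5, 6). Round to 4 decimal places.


The metric has the form g = (A dm^2 + B ds^2)/s^2 with A = 2, B = 4.
Substitute u = sqrt(A/B)*m: g = B*(du^2 + ds^2)/s^2, i.e. B times the
Poincare upper half-plane metric, which has constant Gaussian curvature -1.
Scaling a 2D metric by a constant c divides the Gaussian curvature by c,
so K = -1/B = -1/(4) = -0.2500 everywhere (the point (m, s) = (-5, 6) is irrelevant:
the curvature is constant).
The requested Gaussian curvature is K = -0.2500.

-0.2500


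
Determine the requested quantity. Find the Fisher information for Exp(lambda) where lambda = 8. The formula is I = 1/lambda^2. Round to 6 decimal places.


Fisher information for exponential: I(lambda) = 1/lambda^2.
lambda = 8, lambda^2 = 64.
I = 1/64 = 0.015625

0.015625


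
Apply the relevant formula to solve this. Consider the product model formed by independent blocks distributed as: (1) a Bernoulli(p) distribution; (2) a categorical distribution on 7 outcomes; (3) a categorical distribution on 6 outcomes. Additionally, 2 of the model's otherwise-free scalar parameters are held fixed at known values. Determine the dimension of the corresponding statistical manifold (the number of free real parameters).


The dimension of a statistical manifold equals the number of free
(independent) real parameters of the model. For a product of independent
blocks the parameter counts add.
- Bernoulli (p): 1.
- categorical on 7 outcomes (probabilities sum to 1): 7-1 = 6.
- categorical on 6 outcomes (probabilities sum to 1): 6-1 = 5.
Total = 1 + 6 + 5 = 12.
2 parameter(s) fixed at known values: 12 - 2 = 10.
Dimension = 10

10


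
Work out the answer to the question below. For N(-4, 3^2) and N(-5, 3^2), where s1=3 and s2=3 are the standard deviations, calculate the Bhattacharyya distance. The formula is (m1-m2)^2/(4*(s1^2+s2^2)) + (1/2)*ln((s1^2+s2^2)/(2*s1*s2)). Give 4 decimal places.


Bhattacharyya distance between two Gaussians:
DB = (m1-m2)^2/(4*(s1^2+s2^2)) + (1/2)*ln((s1^2+s2^2)/(2*s1*s2)).
(m1-m2)^2 = (1)^2 = 1.
s1^2+s2^2 = 9 + 9 = 18.
term1 = 1/72 = 0.013889.
term2 = 0.5*ln(18/18.0) = 0.0.
DB = 0.013889 + 0.0 = 0.0139

0.0139


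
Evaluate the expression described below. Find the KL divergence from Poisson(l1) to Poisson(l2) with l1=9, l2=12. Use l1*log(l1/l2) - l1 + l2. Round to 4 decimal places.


KL divergence for Poisson:
KL = l1*log(l1/l2) - l1 + l2.
l1 = 9, l2 = 12.
log(9/12) = -0.287682.
l1*log(l1/l2) = 9 * -0.287682 = -2.589139.
KL = -2.589139 - 9 + 12 = 0.4109

0.4109


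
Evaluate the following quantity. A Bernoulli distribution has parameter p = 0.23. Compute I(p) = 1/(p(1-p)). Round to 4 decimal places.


For Bernoulli(p), Fisher information is I(p) = 1/(p*(1-p)).
p = 0.23, 1-p = 0.77.
p*(1-p) = 0.1771.
I(p) = 1/0.1771 = 5.6465

5.6465


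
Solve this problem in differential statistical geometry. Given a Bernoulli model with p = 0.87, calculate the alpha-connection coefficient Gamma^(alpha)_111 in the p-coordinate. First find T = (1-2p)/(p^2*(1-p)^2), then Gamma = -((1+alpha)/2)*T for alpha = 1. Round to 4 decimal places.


Skewness (Amari-Chentsov) tensor: T = (1-2p)/(p^2*(1-p)^2).
p = 0.87, 1-2p = -0.74, p^2 = 0.7569, (1-p)^2 = 0.0169.
T = -0.74/(0.7569 * 0.0169) = -57.850419.
In the p-coordinate, Gamma^(alpha) = Gamma^(0) - (alpha/2)*T with Gamma^(0) = (1/2)*g'(p) = -T/2,
so Gamma^(alpha) = -((1+alpha)/2)*T.
alpha = 1, -(1+alpha)/2 = -1.0.
Gamma = -1.0 * -57.850419 = 57.8504

57.8504


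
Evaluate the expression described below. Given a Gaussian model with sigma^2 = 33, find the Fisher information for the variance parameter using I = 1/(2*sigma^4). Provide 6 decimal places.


Fisher information for variance: I(sigma^2) = 1/(2*sigma^4).
sigma^2 = 33, so sigma^4 = 1089.
I = 1/(2*1089) = 1/2178 = 0.000459

0.000459


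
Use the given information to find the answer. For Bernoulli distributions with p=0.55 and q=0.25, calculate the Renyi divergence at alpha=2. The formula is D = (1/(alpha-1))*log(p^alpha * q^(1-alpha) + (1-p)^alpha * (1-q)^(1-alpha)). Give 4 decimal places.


Renyi divergence of order alpha between Bernoulli distributions:
D = (1/(alpha-1))*log(p^alpha * q^(1-alpha) + (1-p)^alpha * (1-q)^(1-alpha)).
alpha = 2, p = 0.55, q = 0.25.
p^alpha * q^(1-alpha) = 0.55^2 * 0.25^-1 = 1.21.
(1-p)^alpha * (1-q)^(1-alpha) = 0.45^2 * 0.75^-1 = 0.27.
sum = 1.21 + 0.27 = 1.48.
D = (1/1)*log(1.48) = 0.3920

0.3920


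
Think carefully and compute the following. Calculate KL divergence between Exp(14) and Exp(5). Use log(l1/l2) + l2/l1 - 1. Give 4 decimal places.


KL divergence for exponential family:
KL = log(l1/l2) + l2/l1 - 1.
log(14/5) = 1.029619.
5/14 = 0.357143.
KL = 1.029619 + 0.357143 - 1 = 0.3868

0.3868


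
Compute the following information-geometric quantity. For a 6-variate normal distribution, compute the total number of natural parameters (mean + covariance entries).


Exponential family dimension calculation:
For 6-dim MVN: mean has 6 params, covariance has 6*7/2 = 21 unique entries.
Total dim = 6 + 21 = 27.

27


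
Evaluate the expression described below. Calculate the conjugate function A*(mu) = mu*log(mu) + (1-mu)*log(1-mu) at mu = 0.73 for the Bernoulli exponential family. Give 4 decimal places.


Legendre transform for Bernoulli:
A*(mu) = mu*log(mu) + (1-mu)*log(1-mu).
mu = 0.73, 1-mu = 0.27.
mu*log(mu) = 0.73*log(0.73) = -0.229739.
(1-mu)*log(1-mu) = 0.27*log(0.27) = -0.35352.
A* = -0.229739 + -0.35352 = -0.5833

-0.5833


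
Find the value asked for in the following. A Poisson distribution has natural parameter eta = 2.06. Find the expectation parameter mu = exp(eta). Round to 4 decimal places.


Expectation parameter for Poisson exponential family:
mu = exp(eta).
eta = 2.06.
mu = exp(2.06) = 7.8460

7.8460


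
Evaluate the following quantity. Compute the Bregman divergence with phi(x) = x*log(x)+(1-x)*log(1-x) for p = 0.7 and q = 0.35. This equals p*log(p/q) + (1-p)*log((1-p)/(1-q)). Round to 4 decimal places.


Bregman divergence with negative entropy generator:
D = p*log(p/q) + (1-p)*log((1-p)/(1-q)).
p = 0.7, q = 0.35.
p*log(p/q) = 0.7*log(0.7/0.35) = 0.485203.
(1-p)*log((1-p)/(1-q)) = 0.3*log(0.3/0.65) = -0.231957.
D = 0.485203 + -0.231957 = 0.2532

0.2532


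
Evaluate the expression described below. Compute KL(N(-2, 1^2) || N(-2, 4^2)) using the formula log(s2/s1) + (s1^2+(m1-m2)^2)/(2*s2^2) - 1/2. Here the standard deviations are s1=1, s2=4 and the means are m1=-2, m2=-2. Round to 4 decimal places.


KL divergence between normal distributions:
KL = log(s2/s1) + (s1^2 + (m1-m2)^2)/(2*s2^2) - 1/2.
log(4/1) = 1.386294.
(1^2 + (-2--2)^2)/(2*4^2) = (1 + 0)/32 = 0.03125.
KL = 1.386294 + 0.03125 - 0.5 = 0.9175

0.9175


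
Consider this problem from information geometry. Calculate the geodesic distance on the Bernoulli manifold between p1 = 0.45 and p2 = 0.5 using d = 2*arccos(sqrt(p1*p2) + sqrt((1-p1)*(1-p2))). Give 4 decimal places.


Geodesic distance on Bernoulli manifold:
d(p1,p2) = 2*arccos(sqrt(p1*p2) + sqrt((1-p1)*(1-p2))).
sqrt(p1*p2) = sqrt(0.45*0.5) = 0.474342.
sqrt((1-p1)*(1-p2)) = sqrt(0.55*0.5) = 0.524404.
arg = 0.474342 + 0.524404 = 0.998746.
d = 2*arccos(0.998746) = 0.1002

0.1002


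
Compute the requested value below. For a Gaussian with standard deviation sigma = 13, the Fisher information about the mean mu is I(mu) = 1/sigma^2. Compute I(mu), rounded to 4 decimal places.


The Fisher information for the mean of a normal distribution is I(mu) = 1/sigma^2.
sigma = 13, so sigma^2 = 169.
I(mu) = 1/169 = 0.0059

0.0059


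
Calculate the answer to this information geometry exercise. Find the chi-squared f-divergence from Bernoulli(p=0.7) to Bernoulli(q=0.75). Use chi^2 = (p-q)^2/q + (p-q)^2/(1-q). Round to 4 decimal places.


Chi-squared divergence between Bernoulli distributions:
chi^2 = (p-q)^2/q + (p-q)^2/(1-q).
p = 0.7, q = 0.75, p-q = -0.05.
(p-q)^2 = 0.0025.
term1 = 0.0025/0.75 = 0.003333.
term2 = 0.0025/0.25 = 0.01.
chi^2 = 0.003333 + 0.01 = 0.0133

0.0133


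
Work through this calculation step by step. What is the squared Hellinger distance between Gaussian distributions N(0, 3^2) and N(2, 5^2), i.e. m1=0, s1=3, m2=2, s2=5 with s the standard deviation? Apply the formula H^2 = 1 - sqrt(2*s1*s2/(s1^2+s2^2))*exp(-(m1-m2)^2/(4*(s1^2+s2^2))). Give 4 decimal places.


Squared Hellinger distance for Gaussians:
H^2 = 1 - sqrt(2*s1*s2/(s1^2+s2^2)) * exp(-(m1-m2)^2/(4*(s1^2+s2^2))).
s1^2 = 9, s2^2 = 25, s1^2+s2^2 = 34.
sqrt(2*3*5/(34)) = 0.939336.
(m1-m2)^2 = (-2)^2 = 4.
exp(-4/(4*34)) = exp(-0.029412) = 0.971017.
H^2 = 1 - 0.939336*0.971017 = 0.0879

0.0879


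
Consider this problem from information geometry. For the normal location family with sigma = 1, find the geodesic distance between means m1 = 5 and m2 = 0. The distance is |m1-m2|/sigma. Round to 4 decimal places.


On the fixed-variance normal subfamily, geodesic distance = |m1-m2|/sigma.
|5 - 0| = 5.
sigma = 1.
d = 5/1 = 5.0000

5.0000


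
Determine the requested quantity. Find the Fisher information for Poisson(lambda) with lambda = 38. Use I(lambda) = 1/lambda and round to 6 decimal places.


Fisher information for Poisson: I(lambda) = 1/lambda.
lambda = 38.
I(lambda) = 1/38 = 0.026316

0.026316


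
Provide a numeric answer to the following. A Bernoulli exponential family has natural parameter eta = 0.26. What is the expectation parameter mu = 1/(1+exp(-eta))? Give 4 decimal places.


Dual coordinate (expectation parameter) for Bernoulli:
mu = 1/(1+exp(-eta)).
eta = 0.26.
exp(-eta) = exp(-0.26) = 0.771052.
mu = 1/(1+0.771052) = 0.5646

0.5646


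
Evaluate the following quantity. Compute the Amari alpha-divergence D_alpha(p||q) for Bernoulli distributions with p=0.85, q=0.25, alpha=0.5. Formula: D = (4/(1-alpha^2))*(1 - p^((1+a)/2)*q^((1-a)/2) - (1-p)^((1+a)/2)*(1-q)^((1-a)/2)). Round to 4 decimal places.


Amari alpha-divergence:
D = (4/(1-alpha^2))*(1 - p^((1+a)/2)*q^((1-a)/2) - (1-p)^((1+a)/2)*(1-q)^((1-a)/2)).
alpha = 0.5, p = 0.85, q = 0.25.
e1 = (1+alpha)/2 = 0.75, e2 = (1-alpha)/2 = 0.25.
t1 = p^e1 * q^e2 = 0.85^0.75 * 0.25^0.25 = 0.625964.
t2 = (1-p)^e1 * (1-q)^e2 = 0.15^0.75 * 0.75^0.25 = 0.224302.
4/(1-alpha^2) = 5.333333.
D = 5.333333*(1 - 0.625964 - 0.224302) = 0.7986

0.7986


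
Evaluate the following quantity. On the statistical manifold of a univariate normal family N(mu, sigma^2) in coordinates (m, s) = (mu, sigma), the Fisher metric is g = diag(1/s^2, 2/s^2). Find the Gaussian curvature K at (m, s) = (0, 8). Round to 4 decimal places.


The metric has the form g = (A dm^2 + B ds^2)/s^2 with A = 1, B = 2.
Substitute u = sqrt(A/B)*m: g = B*(du^2 + ds^2)/s^2, i.e. B times the
Poincare upper half-plane metric, which has constant Gaussian curvature -1.
Scaling a 2D metric by a constant c divides the Gaussian curvature by c,
so K = -1/B = -1/(2) = -0.5000 everywhere (the point (m, s) = (0, 8) is irrelevant:
the curvature is constant).
The requested Gaussian curvature is K = -0.5000.

-0.5000


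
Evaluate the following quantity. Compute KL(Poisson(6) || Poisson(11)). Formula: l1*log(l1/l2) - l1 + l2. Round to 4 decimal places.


KL divergence for Poisson:
KL = l1*log(l1/l2) - l1 + l2.
l1 = 6, l2 = 11.
log(6/11) = -0.606136.
l1*log(l1/l2) = 6 * -0.606136 = -3.636815.
KL = -3.636815 - 6 + 11 = 1.3632

1.3632


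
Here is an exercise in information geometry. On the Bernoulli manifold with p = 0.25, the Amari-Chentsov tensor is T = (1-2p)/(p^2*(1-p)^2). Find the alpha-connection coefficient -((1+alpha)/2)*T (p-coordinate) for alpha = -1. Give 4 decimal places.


Skewness (Amari-Chentsov) tensor: T = (1-2p)/(p^2*(1-p)^2).
p = 0.25, 1-2p = 0.5, p^2 = 0.0625, (1-p)^2 = 0.5625.
T = 0.5/(0.0625 * 0.5625) = 14.222222.
In the p-coordinate, Gamma^(alpha) = Gamma^(0) - (alpha/2)*T with Gamma^(0) = (1/2)*g'(p) = -T/2,
so Gamma^(alpha) = -((1+alpha)/2)*T.
alpha = -1, -(1+alpha)/2 = 0.0.
Gamma = 0.0 * 14.222222 = 0.0000

0.0000


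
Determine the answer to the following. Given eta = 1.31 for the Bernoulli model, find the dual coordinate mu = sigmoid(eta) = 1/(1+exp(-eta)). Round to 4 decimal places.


Dual coordinate (expectation parameter) for Bernoulli:
mu = 1/(1+exp(-eta)).
eta = 1.31.
exp(-eta) = exp(-1.31) = 0.26982.
mu = 1/(1+0.26982) = 0.7875

0.7875


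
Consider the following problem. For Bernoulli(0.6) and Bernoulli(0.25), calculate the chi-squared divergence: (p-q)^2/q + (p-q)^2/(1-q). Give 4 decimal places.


Chi-squared divergence between Bernoulli distributions:
chi^2 = (p-q)^2/q + (p-q)^2/(1-q).
p = 0.6, q = 0.25, p-q = 0.35.
(p-q)^2 = 0.1225.
term1 = 0.1225/0.25 = 0.49.
term2 = 0.1225/0.75 = 0.163333.
chi^2 = 0.49 + 0.163333 = 0.6533

0.6533


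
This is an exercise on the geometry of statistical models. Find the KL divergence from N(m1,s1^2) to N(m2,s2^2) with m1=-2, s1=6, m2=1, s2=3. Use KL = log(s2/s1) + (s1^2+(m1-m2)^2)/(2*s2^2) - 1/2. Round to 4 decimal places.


KL divergence between normal distributions:
KL = log(s2/s1) + (s1^2 + (m1-m2)^2)/(2*s2^2) - 1/2.
log(3/6) = -0.693147.
(6^2 + (-2-1)^2)/(2*3^2) = (36 + 9)/18 = 2.5.
KL = -0.693147 + 2.5 - 0.5 = 1.3069

1.3069


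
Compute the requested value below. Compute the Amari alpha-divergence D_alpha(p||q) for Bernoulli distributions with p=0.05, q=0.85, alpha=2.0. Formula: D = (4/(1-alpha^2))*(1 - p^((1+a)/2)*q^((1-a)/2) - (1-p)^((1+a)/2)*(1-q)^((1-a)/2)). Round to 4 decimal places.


Amari alpha-divergence:
D = (4/(1-alpha^2))*(1 - p^((1+a)/2)*q^((1-a)/2) - (1-p)^((1+a)/2)*(1-q)^((1-a)/2)).
alpha = 2.0, p = 0.05, q = 0.85.
e1 = (1+alpha)/2 = 1.5, e2 = (1-alpha)/2 = -0.5.
t1 = p^e1 * q^e2 = 0.05^1.5 * 0.85^-0.5 = 0.012127.
t2 = (1-p)^e1 * (1-q)^e2 = 0.95^1.5 * 0.15^-0.5 = 2.390781.
4/(1-alpha^2) = -1.333333.
D = -1.333333*(1 - 0.012127 - 2.390781) = 1.8705

1.8705


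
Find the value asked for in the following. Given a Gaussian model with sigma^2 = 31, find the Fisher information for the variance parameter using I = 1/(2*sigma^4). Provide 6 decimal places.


Fisher information for variance: I(sigma^2) = 1/(2*sigma^4).
sigma^2 = 31, so sigma^4 = 961.
I = 1/(2*961) = 1/1922 = 0.000520

0.000520


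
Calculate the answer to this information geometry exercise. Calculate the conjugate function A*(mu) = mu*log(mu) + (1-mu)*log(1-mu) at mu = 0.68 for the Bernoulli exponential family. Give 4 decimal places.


Legendre transform for Bernoulli:
A*(mu) = mu*log(mu) + (1-mu)*log(1-mu).
mu = 0.68, 1-mu = 0.32.
mu*log(mu) = 0.68*log(0.68) = -0.26225.
(1-mu)*log(1-mu) = 0.32*log(0.32) = -0.364619.
A* = -0.26225 + -0.364619 = -0.6269

-0.6269


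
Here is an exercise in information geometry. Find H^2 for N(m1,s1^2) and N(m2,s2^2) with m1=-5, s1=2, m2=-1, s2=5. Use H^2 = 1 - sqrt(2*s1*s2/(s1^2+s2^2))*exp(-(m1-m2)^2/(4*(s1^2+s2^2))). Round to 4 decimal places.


Squared Hellinger distance for Gaussians:
H^2 = 1 - sqrt(2*s1*s2/(s1^2+s2^2)) * exp(-(m1-m2)^2/(4*(s1^2+s2^2))).
s1^2 = 4, s2^2 = 25, s1^2+s2^2 = 29.
sqrt(2*2*5/(29)) = 0.830455.
(m1-m2)^2 = (-4)^2 = 16.
exp(-16/(4*29)) = exp(-0.137931) = 0.871159.
H^2 = 1 - 0.830455*0.871159 = 0.2765

0.2765


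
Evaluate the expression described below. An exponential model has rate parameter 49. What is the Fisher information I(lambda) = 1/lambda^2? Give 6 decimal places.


Fisher information for exponential: I(lambda) = 1/lambda^2.
lambda = 49, lambda^2 = 2401.
I = 1/2401 = 0.000416

0.000416


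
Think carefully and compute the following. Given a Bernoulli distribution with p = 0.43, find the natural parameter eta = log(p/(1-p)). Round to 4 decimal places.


Natural parameter for Bernoulli: eta = log(p/(1-p)).
p = 0.43, 1-p = 0.57.
p/(1-p) = 0.754386.
eta = log(0.754386) = -0.2819

-0.2819


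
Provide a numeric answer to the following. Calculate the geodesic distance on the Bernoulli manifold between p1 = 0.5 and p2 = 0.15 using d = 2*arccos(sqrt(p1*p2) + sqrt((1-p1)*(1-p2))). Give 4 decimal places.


Geodesic distance on Bernoulli manifold:
d(p1,p2) = 2*arccos(sqrt(p1*p2) + sqrt((1-p1)*(1-p2))).
sqrt(p1*p2) = sqrt(0.5*0.15) = 0.273861.
sqrt((1-p1)*(1-p2)) = sqrt(0.5*0.85) = 0.65192.
arg = 0.273861 + 0.65192 = 0.925782.
d = 2*arccos(0.925782) = 0.7754

0.7754


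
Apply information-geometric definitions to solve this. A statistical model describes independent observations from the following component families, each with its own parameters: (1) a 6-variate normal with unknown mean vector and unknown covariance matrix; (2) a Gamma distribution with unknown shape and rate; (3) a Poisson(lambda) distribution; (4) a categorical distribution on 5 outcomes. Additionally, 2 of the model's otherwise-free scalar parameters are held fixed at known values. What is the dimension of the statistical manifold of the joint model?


The dimension of a statistical manifold equals the number of free
(independent) real parameters of the model. For a product of independent
blocks the parameter counts add.
- 6-variate normal: 6 (mean) + 6*7/2 = 21 (symmetric covariance) = 27.
- Gamma (shape, rate): 2.
- Poisson (lambda): 1.
- categorical on 5 outcomes (probabilities sum to 1): 5-1 = 4.
Total = 27 + 2 + 1 + 4 = 34.
2 parameter(s) fixed at known values: 34 - 2 = 32.
Dimension = 32

32


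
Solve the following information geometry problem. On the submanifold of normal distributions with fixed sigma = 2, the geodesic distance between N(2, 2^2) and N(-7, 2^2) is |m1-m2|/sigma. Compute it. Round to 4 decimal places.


On the fixed-variance normal subfamily, geodesic distance = |m1-m2|/sigma.
|2 - -7| = 9.
sigma = 2.
d = 9/2 = 4.5000

4.5000


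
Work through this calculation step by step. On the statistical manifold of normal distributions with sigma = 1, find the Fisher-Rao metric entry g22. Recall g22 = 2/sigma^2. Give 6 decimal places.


For the 2-parameter normal family, the Fisher metric has:
  g11 = 1/sigma^2, g22 = 2/sigma^2.
sigma = 1, sigma^2 = 1.
g22 = 2.000000

2.000000


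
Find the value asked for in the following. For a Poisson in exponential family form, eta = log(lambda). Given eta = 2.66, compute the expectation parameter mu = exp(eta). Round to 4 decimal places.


Expectation parameter for Poisson exponential family:
mu = exp(eta).
eta = 2.66.
mu = exp(2.66) = 14.2963

14.2963


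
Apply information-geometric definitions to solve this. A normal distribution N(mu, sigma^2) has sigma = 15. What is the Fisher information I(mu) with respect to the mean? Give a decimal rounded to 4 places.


The Fisher information for the mean of a normal distribution is I(mu) = 1/sigma^2.
sigma = 15, so sigma^2 = 225.
I(mu) = 1/225 = 0.0044

0.0044


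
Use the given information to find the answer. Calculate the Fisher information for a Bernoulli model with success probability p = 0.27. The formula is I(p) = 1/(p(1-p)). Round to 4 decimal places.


For Bernoulli(p), Fisher information is I(p) = 1/(p*(1-p)).
p = 0.27, 1-p = 0.73.
p*(1-p) = 0.1971.
I(p) = 1/0.1971 = 5.0736

5.0736


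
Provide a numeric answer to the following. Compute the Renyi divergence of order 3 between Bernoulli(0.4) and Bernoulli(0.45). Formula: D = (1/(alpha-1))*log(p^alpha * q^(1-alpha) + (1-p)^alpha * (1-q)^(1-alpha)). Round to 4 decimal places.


Renyi divergence of order alpha between Bernoulli distributions:
D = (1/(alpha-1))*log(p^alpha * q^(1-alpha) + (1-p)^alpha * (1-q)^(1-alpha)).
alpha = 3, p = 0.4, q = 0.45.
p^alpha * q^(1-alpha) = 0.4^3 * 0.45^-2 = 0.316049.
(1-p)^alpha * (1-q)^(1-alpha) = 0.6^3 * 0.55^-2 = 0.71405.
sum = 0.316049 + 0.71405 = 1.030099.
D = (1/2)*log(1.030099) = 0.0148

0.0148


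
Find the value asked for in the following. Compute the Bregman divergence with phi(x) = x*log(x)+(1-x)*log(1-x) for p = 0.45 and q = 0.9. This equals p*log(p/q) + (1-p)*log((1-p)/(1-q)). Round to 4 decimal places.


Bregman divergence with negative entropy generator:
D = p*log(p/q) + (1-p)*log((1-p)/(1-q)).
p = 0.45, q = 0.9.
p*log(p/q) = 0.45*log(0.45/0.9) = -0.311916.
(1-p)*log((1-p)/(1-q)) = 0.55*log(0.55/0.1) = 0.937611.
D = -0.311916 + 0.937611 = 0.6257

0.6257


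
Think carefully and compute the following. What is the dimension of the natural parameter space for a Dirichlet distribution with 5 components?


Exponential family dimension calculation:
Dirichlet with 5 components has 5 natural parameters.

5


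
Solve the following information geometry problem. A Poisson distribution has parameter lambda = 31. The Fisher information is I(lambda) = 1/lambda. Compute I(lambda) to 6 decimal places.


Fisher information for Poisson: I(lambda) = 1/lambda.
lambda = 31.
I(lambda) = 1/31 = 0.032258

0.032258


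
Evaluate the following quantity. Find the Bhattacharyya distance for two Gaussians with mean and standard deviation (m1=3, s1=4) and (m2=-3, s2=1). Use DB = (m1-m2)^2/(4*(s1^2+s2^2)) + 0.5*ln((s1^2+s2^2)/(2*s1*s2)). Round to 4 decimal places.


Bhattacharyya distance between two Gaussians:
DB = (m1-m2)^2/(4*(s1^2+s2^2)) + (1/2)*ln((s1^2+s2^2)/(2*s1*s2)).
(m1-m2)^2 = (6)^2 = 36.
s1^2+s2^2 = 16 + 1 = 17.
term1 = 36/68 = 0.529412.
term2 = 0.5*ln(17/8.0) = 0.376886.
DB = 0.529412 + 0.376886 = 0.9063

0.9063


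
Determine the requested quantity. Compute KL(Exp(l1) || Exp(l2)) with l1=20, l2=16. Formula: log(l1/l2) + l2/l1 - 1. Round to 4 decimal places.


KL divergence for exponential family:
KL = log(l1/l2) + l2/l1 - 1.
log(20/16) = 0.223144.
16/20 = 0.8.
KL = 0.223144 + 0.8 - 1 = 0.0231

0.0231


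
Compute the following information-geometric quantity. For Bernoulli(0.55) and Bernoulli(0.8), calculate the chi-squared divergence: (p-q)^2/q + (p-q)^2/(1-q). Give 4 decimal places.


Chi-squared divergence between Bernoulli distributions:
chi^2 = (p-q)^2/q + (p-q)^2/(1-q).
p = 0.55, q = 0.8, p-q = -0.25.
(p-q)^2 = 0.0625.
term1 = 0.0625/0.8 = 0.078125.
term2 = 0.0625/0.2 = 0.3125.
chi^2 = 0.078125 + 0.3125 = 0.3906

0.3906


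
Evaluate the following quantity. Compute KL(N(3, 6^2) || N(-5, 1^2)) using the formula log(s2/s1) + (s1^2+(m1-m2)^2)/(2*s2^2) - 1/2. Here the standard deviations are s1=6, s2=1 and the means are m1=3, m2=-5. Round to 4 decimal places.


KL divergence between normal distributions:
KL = log(s2/s1) + (s1^2 + (m1-m2)^2)/(2*s2^2) - 1/2.
log(1/6) = -1.791759.
(6^2 + (3--5)^2)/(2*1^2) = (36 + 64)/2 = 50.0.
KL = -1.791759 + 50.0 - 0.5 = 47.7082

47.7082


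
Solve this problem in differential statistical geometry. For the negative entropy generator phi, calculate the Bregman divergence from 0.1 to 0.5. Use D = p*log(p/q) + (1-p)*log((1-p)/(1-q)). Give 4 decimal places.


Bregman divergence with negative entropy generator:
D = p*log(p/q) + (1-p)*log((1-p)/(1-q)).
p = 0.1, q = 0.5.
p*log(p/q) = 0.1*log(0.1/0.5) = -0.160944.
(1-p)*log((1-p)/(1-q)) = 0.9*log(0.9/0.5) = 0.529008.
D = -0.160944 + 0.529008 = 0.3681

0.3681


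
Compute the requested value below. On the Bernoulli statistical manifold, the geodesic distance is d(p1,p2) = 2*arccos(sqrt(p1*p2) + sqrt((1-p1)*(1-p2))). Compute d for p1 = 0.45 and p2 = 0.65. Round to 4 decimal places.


Geodesic distance on Bernoulli manifold:
d(p1,p2) = 2*arccos(sqrt(p1*p2) + sqrt((1-p1)*(1-p2))).
sqrt(p1*p2) = sqrt(0.45*0.65) = 0.540833.
sqrt((1-p1)*(1-p2)) = sqrt(0.55*0.35) = 0.438748.
arg = 0.540833 + 0.438748 = 0.979581.
d = 2*arccos(0.979581) = 0.4049

0.4049


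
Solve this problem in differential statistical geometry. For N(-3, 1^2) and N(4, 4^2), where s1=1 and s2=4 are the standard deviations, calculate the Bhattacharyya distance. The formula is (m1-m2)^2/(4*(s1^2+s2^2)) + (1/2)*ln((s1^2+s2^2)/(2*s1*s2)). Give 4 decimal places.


Bhattacharyya distance between two Gaussians:
DB = (m1-m2)^2/(4*(s1^2+s2^2)) + (1/2)*ln((s1^2+s2^2)/(2*s1*s2)).
(m1-m2)^2 = (-7)^2 = 49.
s1^2+s2^2 = 1 + 16 = 17.
term1 = 49/68 = 0.720588.
term2 = 0.5*ln(17/8.0) = 0.376886.
DB = 0.720588 + 0.376886 = 1.0975

1.0975


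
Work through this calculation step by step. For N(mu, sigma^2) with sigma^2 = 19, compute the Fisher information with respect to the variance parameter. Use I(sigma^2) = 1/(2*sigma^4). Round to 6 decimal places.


Fisher information for variance: I(sigma^2) = 1/(2*sigma^4).
sigma^2 = 19, so sigma^4 = 361.
I = 1/(2*361) = 1/722 = 0.001385

0.001385


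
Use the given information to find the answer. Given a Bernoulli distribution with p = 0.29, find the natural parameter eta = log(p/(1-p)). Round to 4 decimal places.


Natural parameter for Bernoulli: eta = log(p/(1-p)).
p = 0.29, 1-p = 0.71.
p/(1-p) = 0.408451.
eta = log(0.408451) = -0.8954

-0.8954


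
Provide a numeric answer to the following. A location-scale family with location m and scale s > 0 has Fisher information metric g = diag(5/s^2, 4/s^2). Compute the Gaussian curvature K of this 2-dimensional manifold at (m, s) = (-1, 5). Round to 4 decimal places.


The metric has the form g = (A dm^2 + B ds^2)/s^2 with A = 5, B = 4.
Substitute u = sqrt(A/B)*m: g = B*(du^2 + ds^2)/s^2, i.e. B times the
Poincare upper half-plane metric, which has constant Gaussian curvature -1.
Scaling a 2D metric by a constant c divides the Gaussian curvature by c,
so K = -1/B = -1/(4) = -0.2500 everywhere (the point (m, s) = (-1, 5) is irrelevant:
the curvature is constant).
The requested Gaussian curvature is K = -0.2500.

-0.2500


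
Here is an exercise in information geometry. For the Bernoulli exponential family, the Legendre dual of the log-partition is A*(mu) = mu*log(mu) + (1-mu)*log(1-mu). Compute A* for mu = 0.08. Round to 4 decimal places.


Legendre transform for Bernoulli:
A*(mu) = mu*log(mu) + (1-mu)*log(1-mu).
mu = 0.08, 1-mu = 0.92.
mu*log(mu) = 0.08*log(0.08) = -0.202058.
(1-mu)*log(1-mu) = 0.92*log(0.92) = -0.076711.
A* = -0.202058 + -0.076711 = -0.2788

-0.2788


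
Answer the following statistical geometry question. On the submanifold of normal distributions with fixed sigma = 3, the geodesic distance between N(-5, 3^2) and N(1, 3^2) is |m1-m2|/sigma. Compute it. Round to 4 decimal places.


On the fixed-variance normal subfamily, geodesic distance = |m1-m2|/sigma.
|-5 - 1| = 6.
sigma = 3.
d = 6/3 = 2.0000

2.0000


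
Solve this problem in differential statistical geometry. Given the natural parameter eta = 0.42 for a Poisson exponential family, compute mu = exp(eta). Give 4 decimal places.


Expectation parameter for Poisson exponential family:
mu = exp(eta).
eta = 0.42.
mu = exp(0.42) = 1.5220

1.5220


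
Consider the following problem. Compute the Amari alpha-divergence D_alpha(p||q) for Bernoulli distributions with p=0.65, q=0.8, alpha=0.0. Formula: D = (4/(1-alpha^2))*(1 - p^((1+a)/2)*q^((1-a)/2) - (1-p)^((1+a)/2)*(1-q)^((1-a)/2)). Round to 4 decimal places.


Amari alpha-divergence:
D = (4/(1-alpha^2))*(1 - p^((1+a)/2)*q^((1-a)/2) - (1-p)^((1+a)/2)*(1-q)^((1-a)/2)).
alpha = 0.0, p = 0.65, q = 0.8.
e1 = (1+alpha)/2 = 0.5, e2 = (1-alpha)/2 = 0.5.
t1 = p^e1 * q^e2 = 0.65^0.5 * 0.8^0.5 = 0.72111.
t2 = (1-p)^e1 * (1-q)^e2 = 0.35^0.5 * 0.2^0.5 = 0.264575.
4/(1-alpha^2) = 4.0.
D = 4.0*(1 - 0.72111 - 0.264575) = 0.0573

0.0573


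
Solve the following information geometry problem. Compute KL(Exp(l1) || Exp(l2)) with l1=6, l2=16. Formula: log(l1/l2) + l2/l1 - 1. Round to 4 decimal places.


KL divergence for exponential family:
KL = log(l1/l2) + l2/l1 - 1.
log(6/16) = -0.980829.
16/6 = 2.666667.
KL = -0.980829 + 2.666667 - 1 = 0.6858

0.6858


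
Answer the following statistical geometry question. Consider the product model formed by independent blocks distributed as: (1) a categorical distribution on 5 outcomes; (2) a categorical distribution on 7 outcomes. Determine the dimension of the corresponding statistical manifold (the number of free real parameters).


The dimension of a statistical manifold equals the number of free
(independent) real parameters of the model. For a product of independent
blocks the parameter counts add.
- categorical on 5 outcomes (probabilities sum to 1): 5-1 = 4.
- categorical on 7 outcomes (probabilities sum to 1): 7-1 = 6.
Total = 4 + 6 = 10.
Dimension = 10

10


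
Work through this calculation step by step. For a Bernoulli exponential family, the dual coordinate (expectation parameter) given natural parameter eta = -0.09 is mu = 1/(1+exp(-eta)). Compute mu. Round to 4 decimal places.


Dual coordinate (expectation parameter) for Bernoulli:
mu = 1/(1+exp(-eta)).
eta = -0.09.
exp(-eta) = exp(0.09) = 1.094174.
mu = 1/(1+1.094174) = 0.4775

0.4775


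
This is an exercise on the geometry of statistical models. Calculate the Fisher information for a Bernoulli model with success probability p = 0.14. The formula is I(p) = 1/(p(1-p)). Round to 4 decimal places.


For Bernoulli(p), Fisher information is I(p) = 1/(p*(1-p)).
p = 0.14, 1-p = 0.86.
p*(1-p) = 0.1204.
I(p) = 1/0.1204 = 8.3056

8.3056


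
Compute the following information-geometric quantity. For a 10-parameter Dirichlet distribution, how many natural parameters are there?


Exponential family dimension calculation:
Dirichlet with 10 components has 10 natural parameters.

10


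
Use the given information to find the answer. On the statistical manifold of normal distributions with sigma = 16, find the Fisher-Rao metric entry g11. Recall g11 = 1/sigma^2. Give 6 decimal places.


For the 2-parameter normal family, the Fisher metric has:
  g11 = 1/sigma^2, g22 = 2/sigma^2.
sigma = 16, sigma^2 = 256.
g11 = 0.003906

0.003906


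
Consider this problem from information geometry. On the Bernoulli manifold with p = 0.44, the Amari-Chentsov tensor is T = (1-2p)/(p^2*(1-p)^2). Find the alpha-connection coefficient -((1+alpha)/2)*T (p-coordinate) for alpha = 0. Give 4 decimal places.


Skewness (Amari-Chentsov) tensor: T = (1-2p)/(p^2*(1-p)^2).
p = 0.44, 1-2p = 0.12, p^2 = 0.1936, (1-p)^2 = 0.3136.
T = 0.12/(0.1936 * 0.3136) = 1.976514.
In the p-coordinate, Gamma^(alpha) = Gamma^(0) - (alpha/2)*T with Gamma^(0) = (1/2)*g'(p) = -T/2,
so Gamma^(alpha) = -((1+alpha)/2)*T.
alpha = 0, -(1+alpha)/2 = -0.5.
Gamma = -0.5 * 1.976514 = -0.9883

-0.9883


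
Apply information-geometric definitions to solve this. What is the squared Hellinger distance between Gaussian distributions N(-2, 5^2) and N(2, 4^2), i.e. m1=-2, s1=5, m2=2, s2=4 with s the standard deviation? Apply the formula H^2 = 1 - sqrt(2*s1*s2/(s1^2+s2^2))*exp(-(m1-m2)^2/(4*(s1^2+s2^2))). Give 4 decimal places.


Squared Hellinger distance for Gaussians:
H^2 = 1 - sqrt(2*s1*s2/(s1^2+s2^2)) * exp(-(m1-m2)^2/(4*(s1^2+s2^2))).
s1^2 = 25, s2^2 = 16, s1^2+s2^2 = 41.
sqrt(2*5*4/(41)) = 0.98773.
(m1-m2)^2 = (-4)^2 = 16.
exp(-16/(4*41)) = exp(-0.097561) = 0.907047.
H^2 = 1 - 0.98773*0.907047 = 0.1041

0.1041


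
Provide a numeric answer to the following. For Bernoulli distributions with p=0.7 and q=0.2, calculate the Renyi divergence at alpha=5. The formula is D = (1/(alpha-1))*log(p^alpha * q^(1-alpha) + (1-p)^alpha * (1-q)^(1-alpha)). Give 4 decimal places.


Renyi divergence of order alpha between Bernoulli distributions:
D = (1/(alpha-1))*log(p^alpha * q^(1-alpha) + (1-p)^alpha * (1-q)^(1-alpha)).
alpha = 5, p = 0.7, q = 0.2.
p^alpha * q^(1-alpha) = 0.7^5 * 0.2^-4 = 105.04375.
(1-p)^alpha * (1-q)^(1-alpha) = 0.3^5 * 0.8^-4 = 0.005933.
sum = 105.04375 + 0.005933 = 105.049683.
D = (1/4)*log(105.049683) = 1.1636

1.1636


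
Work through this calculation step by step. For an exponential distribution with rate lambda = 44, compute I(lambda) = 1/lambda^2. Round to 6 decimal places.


Fisher information for exponential: I(lambda) = 1/lambda^2.
lambda = 44, lambda^2 = 1936.
I = 1/1936 = 0.000517

0.000517


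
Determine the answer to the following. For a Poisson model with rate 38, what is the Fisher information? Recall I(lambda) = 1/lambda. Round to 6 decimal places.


Fisher information for Poisson: I(lambda) = 1/lambda.
lambda = 38.
I(lambda) = 1/38 = 0.026316

0.026316


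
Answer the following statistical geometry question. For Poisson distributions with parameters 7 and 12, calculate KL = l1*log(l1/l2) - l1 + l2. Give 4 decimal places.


KL divergence for Poisson:
KL = l1*log(l1/l2) - l1 + l2.
l1 = 7, l2 = 12.
log(7/12) = -0.538997.
l1*log(l1/l2) = 7 * -0.538997 = -3.772976.
KL = -3.772976 - 7 + 12 = 1.2270

1.2270


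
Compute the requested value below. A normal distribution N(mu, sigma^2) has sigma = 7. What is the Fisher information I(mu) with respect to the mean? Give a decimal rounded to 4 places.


The Fisher information for the mean of a normal distribution is I(mu) = 1/sigma^2.
sigma = 7, so sigma^2 = 49.
I(mu) = 1/49 = 0.0204

0.0204


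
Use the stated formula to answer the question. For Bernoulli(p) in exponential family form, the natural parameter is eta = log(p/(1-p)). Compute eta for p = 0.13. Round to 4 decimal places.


Natural parameter for Bernoulli: eta = log(p/(1-p)).
p = 0.13, 1-p = 0.87.
p/(1-p) = 0.149425.
eta = log(0.149425) = -1.9010

-1.9010


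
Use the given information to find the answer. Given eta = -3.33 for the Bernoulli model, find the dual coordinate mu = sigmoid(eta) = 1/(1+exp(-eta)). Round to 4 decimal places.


Dual coordinate (expectation parameter) for Bernoulli:
mu = 1/(1+exp(-eta)).
eta = -3.33.
exp(-eta) = exp(3.33) = 27.938342.
mu = 1/(1+27.938342) = 0.0346

0.0346


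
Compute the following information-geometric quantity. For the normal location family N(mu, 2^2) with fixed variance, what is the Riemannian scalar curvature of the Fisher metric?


This family has a single free parameter, so its statistical manifold
is 1-dimensional. The Riemann curvature tensor of any 1-dimensional
Riemannian manifold vanishes identically, so R = 0.

0


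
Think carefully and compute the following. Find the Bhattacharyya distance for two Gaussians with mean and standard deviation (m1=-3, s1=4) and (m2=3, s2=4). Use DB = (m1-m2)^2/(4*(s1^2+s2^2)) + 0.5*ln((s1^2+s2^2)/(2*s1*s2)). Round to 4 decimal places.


Bhattacharyya distance between two Gaussians:
DB = (m1-m2)^2/(4*(s1^2+s2^2)) + (1/2)*ln((s1^2+s2^2)/(2*s1*s2)).
(m1-m2)^2 = (-6)^2 = 36.
s1^2+s2^2 = 16 + 16 = 32.
term1 = 36/128 = 0.28125.
term2 = 0.5*ln(32/32.0) = 0.0.
DB = 0.28125 + 0.0 = 0.2813

0.2813


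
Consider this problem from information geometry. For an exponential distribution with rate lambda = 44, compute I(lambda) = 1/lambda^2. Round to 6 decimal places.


Fisher information for exponential: I(lambda) = 1/lambda^2.
lambda = 44, lambda^2 = 1936.
I = 1/1936 = 0.000517

0.000517


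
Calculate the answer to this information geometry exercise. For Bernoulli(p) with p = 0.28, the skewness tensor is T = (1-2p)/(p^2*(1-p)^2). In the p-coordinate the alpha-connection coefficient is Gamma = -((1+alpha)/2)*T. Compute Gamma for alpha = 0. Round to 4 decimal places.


Skewness (Amari-Chentsov) tensor: T = (1-2p)/(p^2*(1-p)^2).
p = 0.28, 1-2p = 0.44, p^2 = 0.0784, (1-p)^2 = 0.5184.
T = 0.44/(0.0784 * 0.5184) = 10.82609.
In the p-coordinate, Gamma^(alpha) = Gamma^(0) - (alpha/2)*T with Gamma^(0) = (1/2)*g'(p) = -T/2,
so Gamma^(alpha) = -((1+alpha)/2)*T.
alpha = 0, -(1+alpha)/2 = -0.5.
Gamma = -0.5 * 10.82609 = -5.4130

-5.4130


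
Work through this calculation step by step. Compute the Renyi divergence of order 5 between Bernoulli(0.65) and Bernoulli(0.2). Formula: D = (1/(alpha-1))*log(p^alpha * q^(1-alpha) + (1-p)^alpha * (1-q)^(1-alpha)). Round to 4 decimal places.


Renyi divergence of order alpha between Bernoulli distributions:
D = (1/(alpha-1))*log(p^alpha * q^(1-alpha) + (1-p)^alpha * (1-q)^(1-alpha)).
alpha = 5, p = 0.65, q = 0.2.
p^alpha * q^(1-alpha) = 0.65^5 * 0.2^-4 = 72.518164.
(1-p)^alpha * (1-q)^(1-alpha) = 0.35^5 * 0.8^-4 = 0.012823.
sum = 72.518164 + 0.012823 = 72.530987.
D = (1/4)*log(72.530987) = 1.0710

1.0710


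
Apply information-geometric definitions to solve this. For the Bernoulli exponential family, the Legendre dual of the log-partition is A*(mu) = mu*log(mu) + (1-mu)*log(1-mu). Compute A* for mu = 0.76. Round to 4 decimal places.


Legendre transform for Bernoulli:
A*(mu) = mu*log(mu) + (1-mu)*log(1-mu).
mu = 0.76, 1-mu = 0.24.
mu*log(mu) = 0.76*log(0.76) = -0.208572.
(1-mu)*log(1-mu) = 0.24*log(0.24) = -0.342508.
A* = -0.208572 + -0.342508 = -0.5511

-0.5511


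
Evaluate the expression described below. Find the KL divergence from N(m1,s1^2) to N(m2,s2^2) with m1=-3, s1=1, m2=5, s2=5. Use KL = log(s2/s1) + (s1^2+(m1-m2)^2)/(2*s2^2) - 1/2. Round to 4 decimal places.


KL divergence between normal distributions:
KL = log(s2/s1) + (s1^2 + (m1-m2)^2)/(2*s2^2) - 1/2.
log(5/1) = 1.609438.
(1^2 + (-3-5)^2)/(2*5^2) = (1 + 64)/50 = 1.3.
KL = 1.609438 + 1.3 - 0.5 = 2.4094

2.4094


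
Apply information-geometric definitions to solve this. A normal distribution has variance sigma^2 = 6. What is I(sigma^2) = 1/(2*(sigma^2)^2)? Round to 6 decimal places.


Fisher information for variance: I(sigma^2) = 1/(2*sigma^4).
sigma^2 = 6, so sigma^4 = 36.
I = 1/(2*36) = 1/72 = 0.013889

0.013889


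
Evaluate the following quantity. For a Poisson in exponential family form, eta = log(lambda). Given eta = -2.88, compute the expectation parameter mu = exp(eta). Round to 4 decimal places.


Expectation parameter for Poisson exponential family:
mu = exp(eta).
eta = -2.88.
mu = exp(-2.88) = 0.0561

0.0561


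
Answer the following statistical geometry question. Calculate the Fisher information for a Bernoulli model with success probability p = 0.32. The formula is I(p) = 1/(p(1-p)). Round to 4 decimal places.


For Bernoulli(p), Fisher information is I(p) = 1/(p*(1-p)).
p = 0.32, 1-p = 0.68.
p*(1-p) = 0.2176.
I(p) = 1/0.2176 = 4.5956

4.5956


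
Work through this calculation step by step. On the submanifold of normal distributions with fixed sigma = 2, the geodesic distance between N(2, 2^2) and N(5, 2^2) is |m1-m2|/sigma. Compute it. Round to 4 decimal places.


On the fixed-variance normal subfamily, geodesic distance = |m1-m2|/sigma.
|2 - 5| = 3.
sigma = 2.
d = 3/2 = 1.5000

1.5000


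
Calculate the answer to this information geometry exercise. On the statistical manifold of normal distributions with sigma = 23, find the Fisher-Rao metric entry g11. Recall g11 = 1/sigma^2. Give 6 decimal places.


For the 2-parameter normal family, the Fisher metric has:
  g11 = 1/sigma^2, g22 = 2/sigma^2.
sigma = 23, sigma^2 = 529.
g11 = 0.001890

0.001890


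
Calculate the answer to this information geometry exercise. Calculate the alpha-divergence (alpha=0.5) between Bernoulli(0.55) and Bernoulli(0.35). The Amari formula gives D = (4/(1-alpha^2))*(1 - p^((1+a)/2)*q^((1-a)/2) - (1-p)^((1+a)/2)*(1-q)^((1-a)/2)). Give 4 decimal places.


Amari alpha-divergence:
D = (4/(1-alpha^2))*(1 - p^((1+a)/2)*q^((1-a)/2) - (1-p)^((1+a)/2)*(1-q)^((1-a)/2)).
alpha = 0.5, p = 0.55, q = 0.35.
e1 = (1+alpha)/2 = 0.75, e2 = (1-alpha)/2 = 0.25.
t1 = p^e1 * q^e2 = 0.55^0.75 * 0.35^0.25 = 0.491235.
t2 = (1-p)^e1 * (1-q)^e2 = 0.45^0.75 * 0.65^0.25 = 0.49333.
4/(1-alpha^2) = 5.333333.
D = 5.333333*(1 - 0.491235 - 0.49333) = 0.0823

0.0823
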